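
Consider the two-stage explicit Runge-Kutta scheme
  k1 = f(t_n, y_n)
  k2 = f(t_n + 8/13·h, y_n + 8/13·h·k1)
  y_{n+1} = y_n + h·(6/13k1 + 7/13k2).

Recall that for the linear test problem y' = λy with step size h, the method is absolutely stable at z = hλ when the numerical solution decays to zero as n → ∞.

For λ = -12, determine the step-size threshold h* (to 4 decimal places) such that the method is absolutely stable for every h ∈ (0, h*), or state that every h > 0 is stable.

On y'=λy, z=hλ:
  k1=λy_n ⇒ h·k1=z·y_n;  k2=λ(1+8/13z)y_n ⇒ h·k2=z(1+8/13z)y_n
  y_{n+1}/y_n = 1 + 6/13z + 7/13z(1+8/13z) = 1 + z + 56/169z²
  ⇒ R(z) = 1 + z + 56/169z².

Need |R(x)|<1, x<0.
x=-1.4: |R|=0.2495
R=1: x+56/169x²=0 ⇒ x=−169/56=-3.0179; min R=1−1/(4·56/169)=0.2455>−1
Confirm numerically:
  x=-2.513: |R|=0.57960 <1
  x=-2.177: |R|=0.39343 <1
  x=-2.037: |R|=0.33794 <1
  x=-1.997: |R|=0.32447 <1
  x=-3.586: |R|=1.67510 >1
  x=-3.519: |R|=1.58436 >1
  x=-3.067: |R|=1.04994 >1
Interval (-3.0179, 0).

(-3.0179,0); λ=-12 ⇒ h* = (169/56)/12 = 0.2515.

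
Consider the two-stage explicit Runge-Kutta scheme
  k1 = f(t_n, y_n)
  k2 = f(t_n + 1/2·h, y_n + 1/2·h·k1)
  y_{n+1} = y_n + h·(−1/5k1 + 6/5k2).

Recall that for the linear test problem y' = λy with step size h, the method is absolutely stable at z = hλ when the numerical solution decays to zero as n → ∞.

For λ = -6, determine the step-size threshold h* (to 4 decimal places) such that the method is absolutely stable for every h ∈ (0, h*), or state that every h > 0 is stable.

Set f=λy, z=hλ:
  k1=λy_n ⇒ h·k1=z·y_n;  k2=λ(1+1/2z)y_n ⇒ h·k2=z(1+1/2z)y_n
  y_{n+1}/y_n = 1 − 1/5z + 6/5z(1+1/2z) = 1 + z + 3/5z²
  Hence R(z) = 1 + z + 3/5z².

Find x<0 with |R(x)|<1.
x=-0.8: |R|=0.5840
R=1: x+3/5x²=0 ⇒ x=−5/3=-1.6667; min R=1−1/(4·3/5)=0.5833>−1
Confirm numerically:
  x=-1.634: |R|=0.96797 <1
  x=-1.098: |R|=0.62536 <1
  x=-0.756: |R|=0.58692 <1
  x=-2.187: |R|=1.68278 >1
  x=-2.094: |R|=1.53690 >1
  x=-1.692: |R|=1.02572 >1
Interval (-1.6667, 0).

(-1.6667,0); λ=-6 ⇒ h* = (5/3)/6 = 0.2778.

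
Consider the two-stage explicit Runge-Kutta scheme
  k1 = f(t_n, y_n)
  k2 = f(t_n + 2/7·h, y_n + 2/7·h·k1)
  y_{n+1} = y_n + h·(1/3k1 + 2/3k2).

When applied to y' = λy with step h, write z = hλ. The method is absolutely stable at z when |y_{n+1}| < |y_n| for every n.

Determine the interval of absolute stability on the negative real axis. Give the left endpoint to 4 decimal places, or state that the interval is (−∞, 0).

Set f=λy, z=hλ:
  k1=λy_n ⇒ h·k1=z·y_n;  k2=λ(1+2/7z)y_n ⇒ h·k2=z(1+2/7z)y_n
  y_{n+1}/y_n = 1 + 1/3z + 2/3z(1+2/7z) = 1 + z + 4/21z²
  R(z) = 1 + z + 4/21z².

Find x<0 with |R(x)|<1.
x=-1.09: |R|=0.1363
R=1: x+4/21x²=0 ⇒ x=−21/4=-5.2500; min R=1−1/(4·4/21)=-0.3125>−1
Confirm numerically:
  x=-4.660: |R|=0.47630 <1
  x=-4.340: |R|=0.24773 <1
  x=-4.052: |R|=0.07537 <1
  x=-2.642: |R|=0.31244 <1
  x=-5.659: |R|=1.44086 >1
  x=-5.647: |R|=1.42702 >1
  x=-5.565: |R|=1.33390 >1
So |R|<1 on (-5.2500, 0).

(-5.2500, 0).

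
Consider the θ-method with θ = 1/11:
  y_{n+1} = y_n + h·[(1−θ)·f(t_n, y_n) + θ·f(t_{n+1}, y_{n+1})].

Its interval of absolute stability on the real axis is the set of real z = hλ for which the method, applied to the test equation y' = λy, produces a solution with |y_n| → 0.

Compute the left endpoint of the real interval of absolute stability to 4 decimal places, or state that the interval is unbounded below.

With y'=λy (z=hλ):
  y_{n+1} = y_n + z·[10/11·y_n + 1/11·y_{n+1}] ⇒ (1 − 1/11z)y_{n+1} = (1 + 10/11z)y_n
  ⇒ R(z) = (1 + 10/11z)/(1 − 1/11z).

Need |R(x)|<1, x<0.
x=-1.57: |R|=0.3739
R=−1: 1+10/11x = −1+1/11x ⇒ -9/11x=2 ⇒ x=2/(-9/11)=-2.4444
Confirm numerically:
  x=-2.347: |R|=0.93429 <1
  x=-2.307: |R|=0.90704 <1
  x=-2.207: |R|=0.83819 <1
  x=-2.538: |R|=1.06220 >1
  x=-2.477: |R|=1.02174 >1
Interval (-2.4444, 0).

left endpoint -2.4444.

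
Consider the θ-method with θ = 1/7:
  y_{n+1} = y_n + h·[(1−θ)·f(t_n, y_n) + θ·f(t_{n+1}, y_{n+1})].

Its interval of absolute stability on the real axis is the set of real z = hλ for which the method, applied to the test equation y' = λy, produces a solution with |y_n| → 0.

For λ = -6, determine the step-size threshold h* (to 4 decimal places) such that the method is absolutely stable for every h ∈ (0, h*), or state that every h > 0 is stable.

(-2.8000,0); λ=-6 ⇒ h* = (14/5)/6 = 0.4667.

Set f=λy, z=hλ:
  y_{n+1} = y_n + z·[6/7·y_n + 1/7·y_{n+1}] ⇒ (1 − 1/7z)y_{n+1} = (1 + 6/7z)y_n
  Hence R(z) = (1 + 6/7z)/(1 − 1/7z).

Need |R(x)|<1, x<0.
x=-1.63: |R|=0.3221
R=−1: 1+6/7x = −1+1/7x ⇒ -5/7x=2 ⇒ x=2/(-5/7)=-2.8000
Confirm numerically:
  x=-2.485: |R|=0.83395 <1
  x=-2.249: |R|=0.70213 <1
  x=-1.691: |R|=0.36198 <1
  x=-1.606: |R|=0.30630 <1
  x=-3.167: |R|=1.18049 >1
  x=-2.884: |R|=1.04249 >1
Interval (-2.8000, 0).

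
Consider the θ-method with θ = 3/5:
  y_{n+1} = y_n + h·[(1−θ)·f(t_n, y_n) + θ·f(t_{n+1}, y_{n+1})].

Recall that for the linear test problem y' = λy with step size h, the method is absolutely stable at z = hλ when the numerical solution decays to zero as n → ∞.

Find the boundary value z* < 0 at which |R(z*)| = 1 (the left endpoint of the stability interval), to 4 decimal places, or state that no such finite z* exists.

On y'=λy, z=hλ:
  y_{n+1} = y_n + z·[2/5·y_n + 3/5·y_{n+1}] ⇒ (1 − 3/5z)y_{n+1} = (1 + 2/5z)y_n
  Hence R(z) = (1 + 2/5z)/(1 − 3/5z).

Solve |R(x)|<1 on ℝ⁻.
x=-1.25: |R|=0.2857
x=-2: |R|=0.0909
x=-10: |R|=0.4286
x=-100: |R|=0.6393
θ=3/5≥1/2 ⇒ |1+2/5x|<|1−3/5x| ∀x<0 ⇒ interval (−∞,0).

unbounded; (−∞, 0).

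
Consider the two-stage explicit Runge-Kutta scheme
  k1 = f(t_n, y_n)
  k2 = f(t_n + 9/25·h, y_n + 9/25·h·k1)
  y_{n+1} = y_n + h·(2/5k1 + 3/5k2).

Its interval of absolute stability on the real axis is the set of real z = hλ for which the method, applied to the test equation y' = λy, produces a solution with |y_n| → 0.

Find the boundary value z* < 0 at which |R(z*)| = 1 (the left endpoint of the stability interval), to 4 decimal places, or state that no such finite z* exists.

With y'=λy (z=hλ):
  k1=λy_n ⇒ h·k1=z·y_n;  k2=λ(1+9/25z)y_n ⇒ h·k2=z(1+9/25z)y_n
  y_{n+1}/y_n = 1 + 2/5z + 3/5z(1+9/25z) = 1 + z + 27/125z²
  R(z) = 1 + z + 27/125z².

Solve |R(x)|<1 on ℝ⁻.
x=-1.1: |R|=0.1614
R=1: x+27/125x²=0 ⇒ x=−125/27=-4.6296; min R=1−1/(4·27/125)=-0.1574>−1
Confirm numerically:
  x=-4.483: |R|=0.85801 <1
  x=-3.667: |R|=0.23753 <1
  x=-3.613: |R|=0.20661 <1
  x=-2.126: |R|=0.14971 <1
  x=-5.017: |R|=1.41978 >1
  x=-4.992: |R|=1.39073 >1
So |R|<1 on (-4.6296, 0).

z* = -4.6296.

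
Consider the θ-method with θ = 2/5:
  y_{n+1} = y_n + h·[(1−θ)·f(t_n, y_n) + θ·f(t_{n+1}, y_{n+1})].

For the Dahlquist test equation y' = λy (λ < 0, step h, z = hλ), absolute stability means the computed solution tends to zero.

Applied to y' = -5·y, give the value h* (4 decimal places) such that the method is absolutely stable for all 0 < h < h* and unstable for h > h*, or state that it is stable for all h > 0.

With y'=λy (z=hλ):
  y_{n+1} = y_n + z·[3/5·y_n + 2/5·y_{n+1}] ⇒ (1 − 2/5z)y_{n+1} = (1 + 3/5z)y_n
  Hence R(z) = (1 + 3/5z)/(1 − 2/5z).

Solve |R(x)|<1 on ℝ⁻.
x=-0.44: |R|=0.6259
R=−1: 1+3/5x = −1+2/5x ⇒ -1/5x=2 ⇒ x=2/(-1/5)=-10.0000
Confirm numerically:
  x=-9.450: |R|=0.97699 <1
  x=-8.847: |R|=0.94919 <1
  x=-8.017: |R|=0.90572 <1
  x=-4.538: |R|=0.61196 <1
  x=-10.395: |R|=1.01532 >1
  x=-10.283: |R|=1.01107 >1
Interval (-10.0000, 0).

(-10.0000,0); λ=-5 ⇒ h* = (10)/5 = 2.0000.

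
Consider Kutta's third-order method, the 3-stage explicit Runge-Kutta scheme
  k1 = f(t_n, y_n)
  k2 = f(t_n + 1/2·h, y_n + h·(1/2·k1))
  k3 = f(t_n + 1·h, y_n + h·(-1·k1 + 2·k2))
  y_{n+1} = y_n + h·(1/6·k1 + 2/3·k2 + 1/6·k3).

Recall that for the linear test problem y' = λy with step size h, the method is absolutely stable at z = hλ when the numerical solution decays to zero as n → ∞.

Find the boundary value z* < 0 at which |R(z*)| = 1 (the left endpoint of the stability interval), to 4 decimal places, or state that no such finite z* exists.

With y'=λy (z=hλ):
  order 3, 3-stage ⇒ R(z)=1+z+z^2/2+z^3/6
  (e.g. R(-1.26)=0.20040, |R|=0.20040)

Find x<0 with |R(x)|<1.
x=-1.26: |R|=0.2004
|R(-2.51)|=0.9955 |R(-2.2)|=0.5547 |R(-2.05)|=0.3846
Bisect:
  x_lo=-3.0084 |R|=2.0210  x_hi=-0.3427 |R|=0.7093
  mid=-1.67555 |R|=0.05583 →hi
  mid=-2.34196 |R|=0.74042 →hi
  mid=-2.67516 |R|=1.28770 →lo
  mid=-2.50856 |R|=0.99313 →hi
  mid=-2.59186 |R|=1.13489 →lo
  mid=-2.55021 |R|=1.06267 →lo
  mid=-2.52938 |R|=1.02756 →lo
  ...
  [-2.51279,-2.51262] ⇒ x*=-2.5127
Stable set (-2.5127, 0).

left endpoint -2.5127.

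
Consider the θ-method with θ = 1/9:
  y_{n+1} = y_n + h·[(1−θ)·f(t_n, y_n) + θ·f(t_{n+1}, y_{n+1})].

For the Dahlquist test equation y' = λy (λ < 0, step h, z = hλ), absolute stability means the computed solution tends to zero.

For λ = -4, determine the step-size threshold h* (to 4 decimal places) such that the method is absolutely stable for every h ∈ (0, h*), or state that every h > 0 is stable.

Set f=λy, z=hλ:
  y_{n+1} = y_n + z·[8/9·y_n + 1/9·y_{n+1}] ⇒ (1 − 1/9z)y_{n+1} = (1 + 8/9z)y_n
  so R(z) = (1 + 8/9z)/(1 − 1/9z).

Solve |R(x)|<1 on ℝ⁻.
x=-1.4: |R|=0.2115
R=−1: 1+8/9x = −1+1/9x ⇒ -7/9x=2 ⇒ x=2/(-7/9)=-2.5714
Confirm numerically:
  x=-2.394: |R|=0.89100 <1
  x=-2.380: |R|=0.88225 <1
  x=-1.450: |R|=0.24880 <1
  x=-1.319: |R|=0.15040 <1
  x=-2.933: |R|=1.21210 >1
  x=-2.597: |R|=1.01544 >1
So |R|<1 on (-2.5714, 0).

(-2.5714,0); λ=-4 ⇒ h* = (18/7)/4 = 0.6429.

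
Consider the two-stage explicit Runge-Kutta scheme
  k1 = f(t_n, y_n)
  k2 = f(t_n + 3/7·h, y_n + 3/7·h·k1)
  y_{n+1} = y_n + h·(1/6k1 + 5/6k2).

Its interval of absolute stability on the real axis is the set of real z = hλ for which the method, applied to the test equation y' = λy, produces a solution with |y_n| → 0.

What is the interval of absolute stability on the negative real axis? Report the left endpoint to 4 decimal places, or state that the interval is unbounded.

With y'=λy (z=hλ):
  k1=λy_n ⇒ h·k1=z·y_n;  k2=λ(1+3/7z)y_n ⇒ h·k2=z(1+3/7z)y_n
  y_{n+1}/y_n = 1 + 1/6z + 5/6z(1+3/7z) = 1 + z + 5/14z²
  so R(z) = 1 + z + 5/14z².

Find x<0 with |R(x)|<1.
x=-1.65: |R|=0.3223
R=1: x+5/14x²=0 ⇒ x=−14/5=-2.8000; min R=1−1/(4·5/14)=0.3000>−1
Confirm numerically:
  x=-2.739: |R|=0.94033 <1
  x=-2.258: |R|=0.56292 <1
  x=-1.930: |R|=0.40032 <1
  x=-1.773: |R|=0.34969 <1
  x=-3.378: |R|=1.69732 >1
  x=-3.283: |R|=1.56632 >1
  x=-2.864: |R|=1.06546 >1
So |R|<1 on (-2.8000, 0).

(-2.8000, 0).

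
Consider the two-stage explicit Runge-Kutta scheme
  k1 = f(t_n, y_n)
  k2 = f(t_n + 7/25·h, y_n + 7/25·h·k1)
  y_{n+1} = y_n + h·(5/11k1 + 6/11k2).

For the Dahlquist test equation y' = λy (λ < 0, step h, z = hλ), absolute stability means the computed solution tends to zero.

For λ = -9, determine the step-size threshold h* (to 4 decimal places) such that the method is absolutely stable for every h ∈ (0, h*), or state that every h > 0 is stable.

Test eqn y'=λy, z=hλ:
  k1=λy_n ⇒ h·k1=z·y_n;  k2=λ(1+7/25z)y_n ⇒ h·k2=z(1+7/25z)y_n
  y_{n+1}/y_n = 1 + 5/11z + 6/11z(1+7/25z) = 1 + z + 42/275z²
  R(z) = 1 + z + 42/275z².

Boundary: |R(x)|=1, x<0.
x=-1.5: |R|=0.1564
R=1: x+42/275x²=0 ⇒ x=−275/42=-6.5476; min R=1−1/(4·42/275)=-0.6369>−1
Confirm numerically:
  x=-5.951: |R|=0.45774 <1
  x=-5.759: |R|=0.30637 <1
  x=-3.769: |R|=0.59945 <1
  x=-6.892: |R|=1.36249 >1
  x=-6.846: |R|=1.31198 >1
So |R|<1 on (-6.5476, 0).

(-6.5476,0); λ=-9 ⇒ h* = (275/42)/9 = 0.7275.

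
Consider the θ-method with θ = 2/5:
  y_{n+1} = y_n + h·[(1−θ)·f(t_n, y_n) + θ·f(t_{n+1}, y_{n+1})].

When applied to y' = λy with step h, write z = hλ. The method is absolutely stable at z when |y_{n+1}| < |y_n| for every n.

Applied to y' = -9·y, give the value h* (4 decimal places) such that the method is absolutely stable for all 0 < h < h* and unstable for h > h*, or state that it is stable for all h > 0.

On y'=λy, z=hλ:
  y_{n+1} = y_n + z·[3/5·y_n + 2/5·y_{n+1}] ⇒ (1 − 2/5z)y_{n+1} = (1 + 3/5z)y_n
  ⇒ R(z) = (1 + 3/5z)/(1 − 2/5z).

Boundary: |R(x)|=1, x<0.
x=-0.35: |R|=0.6930
R=−1: 1+3/5x = −1+2/5x ⇒ -1/5x=2 ⇒ x=2/(-1/5)=-10.0000
Confirm numerically:
  x=-9.829: |R|=0.99307 <1
  x=-8.795: |R|=0.94666 <1
  x=-6.069: |R|=0.77063 <1
  x=-4.242: |R|=0.57298 <1
  x=-10.215: |R|=1.00845 >1
  x=-10.111: |R|=1.00440 >1
Interval (-10.0000, 0).

(-10.0000,0); λ=-9 ⇒ h* = (10)/9 = 1.1111.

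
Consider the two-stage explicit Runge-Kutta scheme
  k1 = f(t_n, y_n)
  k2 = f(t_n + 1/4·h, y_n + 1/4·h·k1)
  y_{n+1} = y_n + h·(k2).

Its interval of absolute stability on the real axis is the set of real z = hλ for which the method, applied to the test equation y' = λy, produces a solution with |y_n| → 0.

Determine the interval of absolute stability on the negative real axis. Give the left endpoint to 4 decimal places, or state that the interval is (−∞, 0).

On y'=λy, z=hλ:
  k1=λy_n ⇒ h·k1=z·y_n;  k2=λ(1+1/4z)y_n ⇒ h·k2=z(1+1/4z)y_n
  y_{n+1}/y_n = 1 + z(1+1/4z) = 1 + z + 1/4z²
  ⇒ R(z) = 1 + z + 1/4z².

Boundary: |R(x)|=1, x<0.
x=-1.44: |R|=0.0784
R=1: x+1/4x²=0 ⇒ x=−4=-4.0000; min R=1−1/(4·1/4)=0.0000>−1
Confirm numerically:
  x=-3.844: |R|=0.85008 <1
  x=-2.834: |R|=0.17389 <1
  x=-2.194: |R|=0.00941 <1
  x=-1.981: |R|=0.00009 <1
  x=-4.165: |R|=1.17181 >1
  x=-4.080: |R|=1.08160 >1
So |R|<1 on (-4.0000, 0).

z∈(-4.0000,0).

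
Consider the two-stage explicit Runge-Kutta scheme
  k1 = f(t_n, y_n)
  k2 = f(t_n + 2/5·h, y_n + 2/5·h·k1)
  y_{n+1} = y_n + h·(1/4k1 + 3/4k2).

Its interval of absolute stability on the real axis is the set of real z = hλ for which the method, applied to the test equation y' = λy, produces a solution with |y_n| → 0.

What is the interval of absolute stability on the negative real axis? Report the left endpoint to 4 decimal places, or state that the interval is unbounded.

Test eqn y'=λy, z=hλ:
  k1=λy_n ⇒ h·k1=z·y_n;  k2=λ(1+2/5z)y_n ⇒ h·k2=z(1+2/5z)y_n
  y_{n+1}/y_n = 1 + 1/4z + 3/4z(1+2/5z) = 1 + z + 3/10z²
  R(z) = 1 + z + 3/10z².

Boundary: |R(x)|=1, x<0.
x=-1.08: |R|=0.2699
R=1: x+3/10x²=0 ⇒ x=−10/3=-3.3333; min R=1−1/(4·3/10)=0.1667>−1
Confirm numerically:
  x=-2.544: |R|=0.39758 <1
  x=-2.504: |R|=0.37700 <1
  x=-1.941: |R|=0.18924 <1
  x=-3.790: |R|=1.51923 >1
  x=-3.523: |R|=1.20046 >1
So |R|<1 on (-3.3333, 0).

z∈(-3.3333,0).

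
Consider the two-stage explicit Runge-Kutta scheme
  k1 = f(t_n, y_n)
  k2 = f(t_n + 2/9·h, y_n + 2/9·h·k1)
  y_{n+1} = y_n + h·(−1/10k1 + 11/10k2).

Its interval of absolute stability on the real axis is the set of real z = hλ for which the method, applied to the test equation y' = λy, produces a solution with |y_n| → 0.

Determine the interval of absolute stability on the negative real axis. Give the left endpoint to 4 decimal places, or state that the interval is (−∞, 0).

(-4.0909, 0).

On y'=λy, z=hλ:
  k1=λy_n ⇒ h·k1=z·y_n;  k2=λ(1+2/9z)y_n ⇒ h·k2=z(1+2/9z)y_n
  y_{n+1}/y_n = 1 − 1/10z + 11/10z(1+2/9z) = 1 + z + 11/45z²
  Hence R(z) = 1 + z + 11/45z².

Need |R(x)|<1, x<0.
x=-1.21: |R|=0.1479
R=1: x+11/45x²=0 ⇒ x=−45/11=-4.0909; min R=1−1/(4·11/45)=-0.0227>−1
Confirm numerically:
  x=-3.706: |R|=0.65131 <1
  x=-3.475: |R|=0.47682 <1
  x=-2.961: |R|=0.18217 <1
  x=-4.495: |R|=1.44401 >1
  x=-4.256: |R|=1.17175 >1
Interval (-4.0909, 0).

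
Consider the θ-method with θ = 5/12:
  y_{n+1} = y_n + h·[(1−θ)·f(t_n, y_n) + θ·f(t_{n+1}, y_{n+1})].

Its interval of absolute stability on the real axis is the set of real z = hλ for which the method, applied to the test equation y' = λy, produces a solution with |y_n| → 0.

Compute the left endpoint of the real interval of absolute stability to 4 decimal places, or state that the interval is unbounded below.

Test eqn y'=λy, z=hλ:
  y_{n+1} = y_n + z·[7/12·y_n + 5/12·y_{n+1}] ⇒ (1 − 5/12z)y_{n+1} = (1 + 7/12z)y_n
  ⇒ R(z) = (1 + 7/12z)/(1 − 5/12z).

Boundary: |R(x)|=1, x<0.
x=-1.59: |R|=0.0436
R=−1: 1+7/12x = −1+5/12x ⇒ -1/6x=2 ⇒ x=2/(-1/6)=-12.0000
Confirm numerically:
  x=-10.142: |R|=0.94074 <1
  x=-5.633: |R|=0.68296 <1
  x=-4.890: |R|=0.60988 <1
  x=-12.396: |R|=1.01071 >1
  x=-12.131: |R|=1.00361 >1
Interval (-12.0000, 0).

z* = -12.0000.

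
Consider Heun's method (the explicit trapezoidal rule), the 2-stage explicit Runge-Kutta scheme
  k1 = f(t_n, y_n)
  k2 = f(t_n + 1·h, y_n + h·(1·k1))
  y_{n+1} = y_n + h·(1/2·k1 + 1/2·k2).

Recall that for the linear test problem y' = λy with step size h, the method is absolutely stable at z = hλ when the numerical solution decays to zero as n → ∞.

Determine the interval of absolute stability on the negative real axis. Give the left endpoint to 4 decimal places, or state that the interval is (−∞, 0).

With y'=λy (z=hλ):
  order 2, 2-stage ⇒ R(z)=1+z+z^2/2
  (e.g. R(-1.25)=0.53125, |R|=0.53125)

Find x<0 with |R(x)|<1.
x=-1.25: |R|=0.5312
|R(-1.78)|=0.8042 |R(-1.66)|=0.7178 |R(-0.64)|=0.5648
Bisect:
  x_lo=-2.7312 |R|=1.9985  x_hi=-0.1393 |R|=0.8704
  mid=-1.43523 |R|=0.59471 →hi
  mid=-2.08320 |R|=1.08666 →lo
  mid=-1.75921 |R|=0.78820 →hi
  mid=-1.92121 |R|=0.92431 →hi
  mid=-2.00220 |R|=1.00221 →lo
  mid=-1.96171 |R|=0.96244 →hi
  mid=-1.98196 |R|=0.98212 →hi
  mid=-1.99208 |R|=0.99211 →hi
  mid=-1.99714 |R|=0.99715 →hi
  ...
  [-2.00015,-1.99999] ⇒ x*=-2.0000
Interval (-2.0000, 0).

(-2.0000, 0).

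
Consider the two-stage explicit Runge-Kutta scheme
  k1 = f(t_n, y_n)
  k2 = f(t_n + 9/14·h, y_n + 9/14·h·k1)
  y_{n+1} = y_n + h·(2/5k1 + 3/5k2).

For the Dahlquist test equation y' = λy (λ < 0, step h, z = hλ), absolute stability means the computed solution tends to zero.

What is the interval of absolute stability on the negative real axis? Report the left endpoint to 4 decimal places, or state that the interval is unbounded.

Test eqn y'=λy, z=hλ:
  k1=λy_n ⇒ h·k1=z·y_n;  k2=λ(1+9/14z)y_n ⇒ h·k2=z(1+9/14z)y_n
  y_{n+1}/y_n = 1 + 2/5z + 3/5z(1+9/14z) = 1 + z + 27/70z²
  ⇒ R(z) = 1 + z + 27/70z².

Boundary: |R(x)|=1, x<0.
x=-1: |R|=0.3857
R=1: x+27/70x²=0 ⇒ x=−70/27=-2.5926; min R=1−1/(4·27/70)=0.3519>−1
Confirm numerically:
  x=-2.090: |R|=0.59484 <1
  x=-1.978: |R|=0.53110 <1
  x=-1.784: |R|=0.44360 <1
  x=-2.923: |R|=1.37252 >1
  x=-2.741: |R|=1.15690 >1
  x=-2.627: |R|=1.03486 >1
So |R|<1 on (-2.5926, 0).

z∈(-2.5926,0).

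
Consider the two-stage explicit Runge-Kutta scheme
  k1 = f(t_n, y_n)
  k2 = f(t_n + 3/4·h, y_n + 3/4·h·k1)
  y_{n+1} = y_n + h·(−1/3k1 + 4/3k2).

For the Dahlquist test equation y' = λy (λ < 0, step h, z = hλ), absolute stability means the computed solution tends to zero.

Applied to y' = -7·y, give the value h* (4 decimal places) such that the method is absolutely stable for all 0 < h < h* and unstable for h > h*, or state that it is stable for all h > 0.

(-1.0000,0); λ=-7 ⇒ h* = (1)/7 = 0.1429.

With y'=λy (z=hλ):
  k1=λy_n ⇒ h·k1=z·y_n;  k2=λ(1+3/4z)y_n ⇒ h·k2=z(1+3/4z)y_n
  y_{n+1}/y_n = 1 − 1/3z + 4/3z(1+3/4z) = 1 + z + z²
  so R(z) = 1 + z + z².

Find x<0 with |R(x)|<1.
x=-0.64: |R|=0.7696
R=1: x+1x²=0 ⇒ x=−1=-1.0000; min R=1−1/(4·1)=0.7500>−1
Confirm numerically:
  x=-0.878: |R|=0.89288 <1
  x=-0.807: |R|=0.84425 <1
  x=-0.472: |R|=0.75078 <1
  x=-1.302: |R|=1.39320 >1
  x=-1.213: |R|=1.25837 >1
So |R|<1 on (-1.0000, 0).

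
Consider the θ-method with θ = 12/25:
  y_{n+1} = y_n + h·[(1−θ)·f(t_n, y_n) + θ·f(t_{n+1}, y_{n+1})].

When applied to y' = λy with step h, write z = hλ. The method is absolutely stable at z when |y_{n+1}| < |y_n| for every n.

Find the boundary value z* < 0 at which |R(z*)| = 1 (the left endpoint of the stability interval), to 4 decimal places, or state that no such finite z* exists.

Set f=λy, z=hλ:
  y_{n+1} = y_n + z·[13/25·y_n + 12/25·y_{n+1}] ⇒ (1 − 12/25z)y_{n+1} = (1 + 13/25z)y_n
  Hence R(z) = (1 + 13/25z)/(1 − 12/25z).

Need |R(x)|<1, x<0.
x=-1.41: |R|=0.1591
R=−1: 1+13/25x = −1+12/25x ⇒ -1/25x=2 ⇒ x=2/(-1/25)=-50.0000
Confirm numerically:
  x=-42.420: |R|=0.98581 <1
  x=-41.736: |R|=0.98428 <1
  x=-30.378: |R|=0.94963 <1
  x=-22.619: |R|=0.90763 <1
  x=-50.396: |R|=1.00063 >1
  x=-50.338: |R|=1.00054 >1
So |R|<1 on (-50.0000, 0).

z* = -50.0000.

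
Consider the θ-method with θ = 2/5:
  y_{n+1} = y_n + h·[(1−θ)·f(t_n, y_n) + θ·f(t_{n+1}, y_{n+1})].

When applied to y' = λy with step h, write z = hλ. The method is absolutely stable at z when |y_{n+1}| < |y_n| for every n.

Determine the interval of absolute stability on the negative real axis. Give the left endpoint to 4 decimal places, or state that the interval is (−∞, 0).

(-10.0000, 0).

Test eqn y'=λy, z=hλ:
  y_{n+1} = y_n + z·[3/5·y_n + 2/5·y_{n+1}] ⇒ (1 − 2/5z)y_{n+1} = (1 + 3/5z)y_n
  Hence R(z) = (1 + 3/5z)/(1 − 2/5z).

Solve |R(x)|<1 on ℝ⁻.
x=-0.43: |R|=0.6331
R=−1: 1+3/5x = −1+2/5x ⇒ -1/5x=2 ⇒ x=2/(-1/5)=-10.0000
Confirm numerically:
  x=-8.655: |R|=0.93971 <1
  x=-6.934: |R|=0.83750 <1
  x=-5.561: |R|=0.72466 <1
  x=-10.588: |R|=1.02246 >1
  x=-10.251: |R|=1.00984 >1
  x=-10.091: |R|=1.00361 >1
So |R|<1 on (-10.0000, 0).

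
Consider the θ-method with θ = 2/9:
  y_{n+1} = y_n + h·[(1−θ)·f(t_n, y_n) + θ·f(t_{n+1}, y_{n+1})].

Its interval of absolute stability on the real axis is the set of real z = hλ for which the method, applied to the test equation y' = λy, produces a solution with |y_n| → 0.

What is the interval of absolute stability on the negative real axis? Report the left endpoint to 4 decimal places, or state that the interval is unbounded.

(-3.6000, 0).

Test eqn y'=λy, z=hλ:
  y_{n+1} = y_n + z·[7/9·y_n + 2/9·y_{n+1}] ⇒ (1 − 2/9z)y_{n+1} = (1 + 7/9z)y_n
  ⇒ R(z) = (1 + 7/9z)/(1 − 2/9z).

Solve |R(x)|<1 on ℝ⁻.
x=-1.77: |R|=0.2703
R=−1: 1+7/9x = −1+2/9x ⇒ -5/9x=2 ⇒ x=2/(-5/9)=-3.6000
Confirm numerically:
  x=-3.464: |R|=0.95731 <1
  x=-2.250: |R|=0.50000 <1
  x=-1.923: |R|=0.34727 <1
  x=-4.125: |R|=1.15217 >1
  x=-3.911: |R|=1.09244 >1
  x=-3.699: |R|=1.03019 >1
Stable set (-3.6000, 0).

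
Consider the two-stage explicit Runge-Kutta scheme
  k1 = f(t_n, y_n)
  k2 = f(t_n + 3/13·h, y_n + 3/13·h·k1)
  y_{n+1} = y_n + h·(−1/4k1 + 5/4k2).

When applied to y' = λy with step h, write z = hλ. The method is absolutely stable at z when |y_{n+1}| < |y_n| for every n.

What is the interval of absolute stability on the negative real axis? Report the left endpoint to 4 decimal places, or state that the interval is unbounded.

z∈(-3.4667,0).

Test eqn y'=λy, z=hλ:
  k1=λy_n ⇒ h·k1=z·y_n;  k2=λ(1+3/13z)y_n ⇒ h·k2=z(1+3/13z)y_n
  y_{n+1}/y_n = 1 − 1/4z + 5/4z(1+3/13z) = 1 + z + 15/52z²
  R(z) = 1 + z + 15/52z².

Solve |R(x)|<1 on ℝ⁻.
x=-0.56: |R|=0.5305
R=1: x+15/52x²=0 ⇒ x=−52/15=-3.4667; min R=1−1/(4·15/52)=0.1333>−1
Confirm numerically:
  x=-3.174: |R|=0.73204 <1
  x=-2.597: |R|=0.34850 <1
  x=-1.820: |R|=0.13550 <1
  x=-3.954: |R|=1.55584 >1
  x=-3.730: |R|=1.28334 >1
  x=-3.556: |R|=1.09164 >1
Interval (-3.4667, 0).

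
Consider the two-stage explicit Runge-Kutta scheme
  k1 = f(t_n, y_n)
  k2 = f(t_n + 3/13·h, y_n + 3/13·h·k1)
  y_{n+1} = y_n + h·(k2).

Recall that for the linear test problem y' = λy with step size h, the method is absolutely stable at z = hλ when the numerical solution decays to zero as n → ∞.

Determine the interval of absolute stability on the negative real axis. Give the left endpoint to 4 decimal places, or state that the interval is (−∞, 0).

On y'=λy, z=hλ:
  k1=λy_n ⇒ h·k1=z·y_n;  k2=λ(1+3/13z)y_n ⇒ h·k2=z(1+3/13z)y_n
  y_{n+1}/y_n = 1 + z(1+3/13z) = 1 + z + 3/13z²
  so R(z) = 1 + z + 3/13z².

Find x<0 with |R(x)|<1.
x=-1.34: |R|=0.0744
R=1: x+3/13x²=0 ⇒ x=−13/3=-4.3333; min R=1−1/(4·3/13)=-0.0833>−1
Confirm numerically:
  x=-4.272: |R|=0.93953 <1
  x=-4.255: |R|=0.92308 <1
  x=-4.173: |R|=0.84560 <1
  x=-3.478: |R|=0.31350 <1
  x=-4.909: |R|=1.65214 >1
  x=-4.653: |R|=1.34325 >1
Stable set (-4.3333, 0).

(-4.3333, 0).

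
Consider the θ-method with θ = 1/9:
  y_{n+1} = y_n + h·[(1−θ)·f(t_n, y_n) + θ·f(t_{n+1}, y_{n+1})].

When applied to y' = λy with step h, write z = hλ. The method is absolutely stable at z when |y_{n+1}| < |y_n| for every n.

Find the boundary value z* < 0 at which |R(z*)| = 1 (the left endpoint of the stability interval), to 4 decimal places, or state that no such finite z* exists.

Test eqn y'=λy, z=hλ:
  y_{n+1} = y_n + z·[8/9·y_n + 1/9·y_{n+1}] ⇒ (1 − 1/9z)y_{n+1} = (1 + 8/9z)y_n
  ⇒ R(z) = (1 + 8/9z)/(1 − 1/9z).

Solve |R(x)|<1 on ℝ⁻.
x=-1.01: |R|=0.0919
R=−1: 1+8/9x = −1+1/9x ⇒ -7/9x=2 ⇒ x=2/(-7/9)=-2.5714
Confirm numerically:
  x=-2.448: |R|=0.92453 <1
  x=-1.367: |R|=0.18675 <1
  x=-1.124: |R|=0.00079 <1
  x=-1.120: |R|=0.00395 <1
  x=-2.865: |R|=1.17320 >1
  x=-2.618: |R|=1.02806 >1
So |R|<1 on (-2.5714, 0).

z* = -2.5714.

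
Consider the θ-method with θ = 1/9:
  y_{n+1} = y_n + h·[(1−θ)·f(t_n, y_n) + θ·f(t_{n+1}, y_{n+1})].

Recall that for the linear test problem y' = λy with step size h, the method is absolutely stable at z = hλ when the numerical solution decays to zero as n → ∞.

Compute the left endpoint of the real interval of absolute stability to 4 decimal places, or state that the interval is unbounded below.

left endpoint -2.5714.

Set f=λy, z=hλ:
  y_{n+1} = y_n + z·[8/9·y_n + 1/9·y_{n+1}] ⇒ (1 − 1/9z)y_{n+1} = (1 + 8/9z)y_n
  so R(z) = (1 + 8/9z)/(1 − 1/9z).

Boundary: |R(x)|=1, x<0.
x=-0.63: |R|=0.4112
R=−1: 1+8/9x = −1+1/9x ⇒ -7/9x=2 ⇒ x=2/(-7/9)=-2.5714
Confirm numerically:
  x=-2.001: |R|=0.63703 <1
  x=-1.896: |R|=0.56608 <1
  x=-1.261: |R|=0.10603 <1
  x=-1.247: |R|=0.09525 <1
  x=-3.046: |R|=1.27578 >1
  x=-2.769: |R|=1.11751 >1
Stable set (-2.5714, 0).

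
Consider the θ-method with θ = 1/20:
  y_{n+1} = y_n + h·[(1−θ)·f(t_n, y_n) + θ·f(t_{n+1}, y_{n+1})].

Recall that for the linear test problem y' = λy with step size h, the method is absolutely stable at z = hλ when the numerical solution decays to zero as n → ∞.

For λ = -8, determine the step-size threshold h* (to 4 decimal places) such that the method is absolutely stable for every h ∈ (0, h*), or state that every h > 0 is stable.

Set f=λy, z=hλ:
  y_{n+1} = y_n + z·[19/20·y_n + 1/20·y_{n+1}] ⇒ (1 − 1/20z)y_{n+1} = (1 + 19/20z)y_n
  Hence R(z) = (1 + 19/20z)/(1 − 1/20z).

Need |R(x)|<1, x<0.
x=-1.55: |R|=0.4385
R=−1: 1+19/20x = −1+1/20x ⇒ -9/10x=2 ⇒ x=2/(-9/10)=-2.2222
Confirm numerically:
  x=-2.142: |R|=0.93478 <1
  x=-1.968: |R|=0.79170 <1
  x=-1.917: |R|=0.74933 <1
  x=-1.297: |R|=0.21801 <1
  x=-2.580: |R|=1.28521 >1
  x=-2.477: |R|=1.20403 >1
  x=-2.280: |R|=1.04668 >1
Stable set (-2.2222, 0).

(-2.2222,0); λ=-8 ⇒ h* = (20/9)/8 = 0.2778.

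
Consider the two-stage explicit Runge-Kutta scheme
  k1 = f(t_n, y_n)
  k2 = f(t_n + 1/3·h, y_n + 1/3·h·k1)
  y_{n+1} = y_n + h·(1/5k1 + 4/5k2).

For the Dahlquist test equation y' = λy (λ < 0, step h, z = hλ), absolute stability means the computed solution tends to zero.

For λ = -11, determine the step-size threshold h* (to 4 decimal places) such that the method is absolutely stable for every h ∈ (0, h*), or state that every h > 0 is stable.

With y'=λy (z=hλ):
  k1=λy_n ⇒ h·k1=z·y_n;  k2=λ(1+1/3z)y_n ⇒ h·k2=z(1+1/3z)y_n
  y_{n+1}/y_n = 1 + 1/5z + 4/5z(1+1/3z) = 1 + z + 4/15z²
  ⇒ R(z) = 1 + z + 4/15z².

Find x<0 with |R(x)|<1.
x=-0.57: |R|=0.5166
R=1: x+4/15x²=0 ⇒ x=−15/4=-3.7500; min R=1−1/(4·4/15)=0.0625>−1
Confirm numerically:
  x=-3.555: |R|=0.81514 <1
  x=-3.483: |R|=0.75201 <1
  x=-2.363: |R|=0.12601 <1
  x=-4.320: |R|=1.65664 >1
  x=-4.004: |R|=1.27120 >1
So |R|<1 on (-3.7500, 0).

(-3.7500,0); λ=-11 ⇒ h* = (15/4)/11 = 0.3409.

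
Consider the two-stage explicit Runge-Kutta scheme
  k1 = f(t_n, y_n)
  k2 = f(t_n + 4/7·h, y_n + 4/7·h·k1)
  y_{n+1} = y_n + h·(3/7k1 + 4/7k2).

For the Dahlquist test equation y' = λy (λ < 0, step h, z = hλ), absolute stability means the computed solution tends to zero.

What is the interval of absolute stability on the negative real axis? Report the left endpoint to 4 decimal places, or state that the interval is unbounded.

z∈(-3.0625,0).

Set f=λy, z=hλ:
  k1=λy_n ⇒ h·k1=z·y_n;  k2=λ(1+4/7z)y_n ⇒ h·k2=z(1+4/7z)y_n
  y_{n+1}/y_n = 1 + 3/7z + 4/7z(1+4/7z) = 1 + z + 16/49z²
  R(z) = 1 + z + 16/49z².

Solve |R(x)|<1 on ℝ⁻.
x=-1.66: |R|=0.2398
R=1: x+16/49x²=0 ⇒ x=−49/16=-3.0625; min R=1−1/(4·16/49)=0.2344>−1
Confirm numerically:
  x=-1.858: |R|=0.26924 <1
  x=-1.765: |R|=0.25222 <1
  x=-1.627: |R|=0.23737 <1
  x=-1.287: |R|=0.25386 <1
  x=-3.521: |R|=1.52714 >1
  x=-3.460: |R|=1.44909 >1
  x=-3.187: |R|=1.12956 >1
Stable set (-3.0625, 0).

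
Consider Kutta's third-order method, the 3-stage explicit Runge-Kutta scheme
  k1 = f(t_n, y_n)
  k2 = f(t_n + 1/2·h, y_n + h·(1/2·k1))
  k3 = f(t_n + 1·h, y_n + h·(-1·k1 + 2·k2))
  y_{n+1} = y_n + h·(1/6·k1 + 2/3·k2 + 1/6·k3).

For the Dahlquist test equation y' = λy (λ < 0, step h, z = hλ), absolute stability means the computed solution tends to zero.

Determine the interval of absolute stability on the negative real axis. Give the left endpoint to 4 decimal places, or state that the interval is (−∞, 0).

z∈(-2.5127,0).

With y'=λy (z=hλ):
  order 3, 3-stage ⇒ R(z)=1+z+z^2/2+z^3/6
  (e.g. R(-0.53)=0.58564, |R|=0.58564)

Find x<0 with |R(x)|<1.
x=-0.53: |R|=0.5856
|R(-2.62)|=1.1853 |R(-1.56)|=0.0241 |R(-0.53)|=0.5856
Bisect:
  x_lo=-3.0546 |R|=2.1394  x_hi=-0.0988 |R|=0.9059
  mid=-1.57669 |R|=0.01302 →hi
  mid=-2.31563 |R|=0.70402 →hi
  mid=-2.68510 |R|=1.30671 →lo
  mid=-2.50037 |R|=0.97976 →hi
  mid=-2.59274 |R|=1.13644 →lo
  mid=-2.54655 |R|=1.05645 →lo
  mid=-2.52346 |R|=1.01770 →lo
  mid=-2.51191 |R|=0.99863 →hi
  mid=-2.51769 |R|=1.00814 →lo
  ...
  [-2.51282,-2.51264] ⇒ x*=-2.5127
Stable set (-2.5127, 0).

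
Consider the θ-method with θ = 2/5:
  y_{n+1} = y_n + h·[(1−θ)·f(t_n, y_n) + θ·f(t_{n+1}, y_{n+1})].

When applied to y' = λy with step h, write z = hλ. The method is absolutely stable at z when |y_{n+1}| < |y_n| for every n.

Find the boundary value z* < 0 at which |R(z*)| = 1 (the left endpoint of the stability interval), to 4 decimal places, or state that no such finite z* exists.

Test eqn y'=λy, z=hλ:
  y_{n+1} = y_n + z·[3/5·y_n + 2/5·y_{n+1}] ⇒ (1 − 2/5z)y_{n+1} = (1 + 3/5z)y_n
  R(z) = (1 + 3/5z)/(1 − 2/5z).

Boundary: |R(x)|=1, x<0.
x=-1.39: |R|=0.1067
R=−1: 1+3/5x = −1+2/5x ⇒ -1/5x=2 ⇒ x=2/(-1/5)=-10.0000
Confirm numerically:
  x=-9.106: |R|=0.96149 <1
  x=-8.344: |R|=0.92364 <1
  x=-6.209: |R|=0.78235 <1
  x=-10.388: |R|=1.01505 >1
  x=-10.374: |R|=1.01453 >1
Stable set (-10.0000, 0).

z* = -10.0000.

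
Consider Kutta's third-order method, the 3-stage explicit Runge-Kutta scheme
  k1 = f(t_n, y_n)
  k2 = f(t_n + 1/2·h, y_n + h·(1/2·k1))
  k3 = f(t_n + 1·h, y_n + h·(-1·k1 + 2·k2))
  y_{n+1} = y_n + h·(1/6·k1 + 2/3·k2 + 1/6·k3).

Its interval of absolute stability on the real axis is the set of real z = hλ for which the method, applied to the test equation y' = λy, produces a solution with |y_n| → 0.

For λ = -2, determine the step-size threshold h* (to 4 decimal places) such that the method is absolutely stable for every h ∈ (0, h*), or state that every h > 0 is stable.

(-2.5127,0); λ=-2 ⇒ h* = 1.2564.

With y'=λy (z=hλ):
  order 3, 3-stage ⇒ R(z)=1+z+z^2/2+z^3/6
  (e.g. R(-1.26)=0.20040, |R|=0.20040)

Solve |R(x)|<1 on ℝ⁻.
x=-1.26: |R|=0.2004
|R(-2.66)|=1.2590 |R(-0.8)|=0.4347 |R(-0.52)|=0.5918
Bisect:
  x_lo=-3.2618 |R|=2.7259  x_hi=-0.2080 |R|=0.8122
  mid=-1.73487 |R|=0.10024 →hi
  mid=-2.49832 |R|=0.97643 →hi
  mid=-2.88004 |R|=1.71420 →lo
  mid=-2.68918 |R|=1.31455 →lo
  mid=-2.59375 |R|=1.13823 →lo
  mid=-2.54603 |R|=1.05557 →lo
  mid=-2.52217 |R|=1.01557 →lo
  ...
  [-2.51285,-2.51267] ⇒ x*=-2.5127
So |R|<1 on (-2.5127, 0).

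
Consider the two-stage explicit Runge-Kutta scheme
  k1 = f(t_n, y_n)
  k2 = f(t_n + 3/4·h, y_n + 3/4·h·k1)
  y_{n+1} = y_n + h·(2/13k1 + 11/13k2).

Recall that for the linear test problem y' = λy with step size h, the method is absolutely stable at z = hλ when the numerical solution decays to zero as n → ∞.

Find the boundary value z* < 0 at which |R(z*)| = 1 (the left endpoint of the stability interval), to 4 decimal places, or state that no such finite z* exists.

On y'=λy, z=hλ:
  k1=λy_n ⇒ h·k1=z·y_n;  k2=λ(1+3/4z)y_n ⇒ h·k2=z(1+3/4z)y_n
  y_{n+1}/y_n = 1 + 2/13z + 11/13z(1+3/4z) = 1 + z + 33/52z²
  ⇒ R(z) = 1 + z + 33/52z².

Solve |R(x)|<1 on ℝ⁻.
x=-0.61: |R|=0.6261
R=1: x+33/52x²=0 ⇒ x=−52/33=-1.5758; min R=1−1/(4·33/52)=0.6061>−1
Confirm numerically:
  x=-1.527: |R|=0.95275 <1
  x=-1.357: |R|=0.81161 <1
  x=-1.306: |R|=0.77642 <1
  x=-2.069: |R|=1.64764 >1
  x=-1.970: |R|=1.49288 >1
Stable set (-1.5758, 0).

left endpoint -1.5758.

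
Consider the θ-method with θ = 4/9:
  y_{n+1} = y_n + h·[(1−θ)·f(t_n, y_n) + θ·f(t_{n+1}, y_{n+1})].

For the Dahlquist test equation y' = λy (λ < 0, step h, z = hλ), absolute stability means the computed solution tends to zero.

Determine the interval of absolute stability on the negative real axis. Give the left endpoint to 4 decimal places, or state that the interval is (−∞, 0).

Test eqn y'=λy, z=hλ:
  y_{n+1} = y_n + z·[5/9·y_n + 4/9·y_{n+1}] ⇒ (1 − 4/9z)y_{n+1} = (1 + 5/9z)y_n
  so R(z) = (1 + 5/9z)/(1 − 4/9z).

Boundary: |R(x)|=1, x<0.
x=-1.41: |R|=0.1332
R=−1: 1+5/9x = −1+4/9x ⇒ -1/9x=2 ⇒ x=2/(-1/9)=-18.0000
Confirm numerically:
  x=-14.131: |R|=0.94095 <1
  x=-13.946: |R|=0.93742 <1
  x=-10.642: |R|=0.85731 <1
  x=-18.509: |R|=1.00613 >1
  x=-18.228: |R|=1.00278 >1
So |R|<1 on (-18.0000, 0).

z∈(-18.0000,0).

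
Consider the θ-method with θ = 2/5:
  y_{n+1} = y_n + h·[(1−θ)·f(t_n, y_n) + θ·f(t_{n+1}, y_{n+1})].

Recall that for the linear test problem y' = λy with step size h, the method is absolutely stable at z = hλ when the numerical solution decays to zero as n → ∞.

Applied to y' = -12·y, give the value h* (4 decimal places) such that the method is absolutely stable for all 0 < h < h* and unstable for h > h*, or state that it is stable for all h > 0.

(-10.0000,0); λ=-12 ⇒ h* = (10)/12 = 0.8333.

With y'=λy (z=hλ):
  y_{n+1} = y_n + z·[3/5·y_n + 2/5·y_{n+1}] ⇒ (1 − 2/5z)y_{n+1} = (1 + 3/5z)y_n
  ⇒ R(z) = (1 + 3/5z)/(1 − 2/5z).

Solve |R(x)|<1 on ℝ⁻.
x=-0.65: |R|=0.4841
R=−1: 1+3/5x = −1+2/5x ⇒ -1/5x=2 ⇒ x=2/(-1/5)=-10.0000
Confirm numerically:
  x=-7.451: |R|=0.87192 <1
  x=-4.653: |R|=0.62624 <1
  x=-4.555: |R|=0.61410 <1
  x=-4.476: |R|=0.60407 <1
  x=-10.558: |R|=1.02137 >1
  x=-10.368: |R|=1.01430 >1
  x=-10.026: |R|=1.00104 >1
Stable set (-10.0000, 0).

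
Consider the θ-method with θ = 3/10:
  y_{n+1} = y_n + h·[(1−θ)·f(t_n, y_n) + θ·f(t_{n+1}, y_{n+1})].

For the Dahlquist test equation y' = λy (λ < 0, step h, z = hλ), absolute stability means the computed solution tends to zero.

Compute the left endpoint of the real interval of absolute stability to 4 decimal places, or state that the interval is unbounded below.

On y'=λy, z=hλ:
  y_{n+1} = y_n + z·[7/10·y_n + 3/10·y_{n+1}] ⇒ (1 − 3/10z)y_{n+1} = (1 + 7/10z)y_n
  ⇒ R(z) = (1 + 7/10z)/(1 − 3/10z).

Solve |R(x)|<1 on ℝ⁻.
x=-1.17: |R|=0.1340
R=−1: 1+7/10x = −1+3/10x ⇒ -2/5x=2 ⇒ x=2/(-2/5)=-5.0000
Confirm numerically:
  x=-3.845: |R|=0.78547 <1
  x=-2.990: |R|=0.57617 <1
  x=-2.627: |R|=0.46916 <1
  x=-2.477: |R|=0.42103 <1
  x=-5.467: |R|=1.07075 >1
  x=-5.263: |R|=1.04079 >1
  x=-5.256: |R|=1.03974 >1
So |R|<1 on (-5.0000, 0).

z* = -5.0000.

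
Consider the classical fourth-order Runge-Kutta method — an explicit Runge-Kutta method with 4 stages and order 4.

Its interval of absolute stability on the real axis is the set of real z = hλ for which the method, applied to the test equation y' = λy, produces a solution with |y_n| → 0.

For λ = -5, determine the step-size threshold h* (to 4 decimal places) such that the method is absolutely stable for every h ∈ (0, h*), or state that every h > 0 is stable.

(-2.7853,0); λ=-5 ⇒ h* = 0.5571.

Test eqn y'=λy, z=hλ:
  order 4, 4-stage ⇒ R(z)=1+z+z^2/2+z^3/6+z^4/24
  (e.g. R(-1.72)=0.27580, |R|=0.27580)

Boundary: |R(x)|=1, x<0.
x=-1.72: |R|=0.2758
|R(-2.74)|=0.9338 |R(-2.4)|=0.5584 |R(-2.28)|=0.4698
Bisect:
  x_lo=-3.2910 |R|=2.0714  x_hi=-0.0559 |R|=0.9457
  mid=-1.67343 |R|=0.27247 →hi
  mid=-2.48221 |R|=0.63128 →hi
  mid=-2.88661 |R|=1.16381 →lo
  mid=-2.68441 |R|=0.85825 →hi
  mid=-2.78551 |R|=1.00032 →lo
  mid=-2.73496 |R|=0.92673 →hi
  mid=-2.76023 |R|=0.96287 →hi
  mid=-2.77287 |R|=0.98143 →hi
  mid=-2.77919 |R|=0.99084 →hi
  mid=-2.78235 |R|=0.99557 →hi
  ...
  [-2.78531,-2.78511] ⇒ x*=-2.7853
Stable set (-2.7853, 0).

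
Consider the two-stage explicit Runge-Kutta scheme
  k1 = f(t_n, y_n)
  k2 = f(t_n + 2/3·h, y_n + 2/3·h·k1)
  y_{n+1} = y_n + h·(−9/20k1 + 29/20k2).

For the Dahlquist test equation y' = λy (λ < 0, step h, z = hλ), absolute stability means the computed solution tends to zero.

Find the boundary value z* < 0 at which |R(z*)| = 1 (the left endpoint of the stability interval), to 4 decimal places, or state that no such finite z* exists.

Test eqn y'=λy, z=hλ:
  k1=λy_n ⇒ h·k1=z·y_n;  k2=λ(1+2/3z)y_n ⇒ h·k2=z(1+2/3z)y_n
  y_{n+1}/y_n = 1 − 9/20z + 29/20z(1+2/3z) = 1 + z + 29/30z²
  R(z) = 1 + z + 29/30z².

Need |R(x)|<1, x<0.
x=-0.73: |R|=0.7851
R=1: x+29/30x²=0 ⇒ x=−30/29=-1.0345; min R=1−1/(4·29/30)=0.7414>−1
Confirm numerically:
  x=-0.922: |R|=0.89975 <1
  x=-0.753: |R|=0.79511 <1
  x=-0.618: |R|=0.75119 <1
  x=-1.279: |R|=1.30231 >1
  x=-1.248: |R|=1.25759 >1
Stable set (-1.0345, 0).

left endpoint -1.0345.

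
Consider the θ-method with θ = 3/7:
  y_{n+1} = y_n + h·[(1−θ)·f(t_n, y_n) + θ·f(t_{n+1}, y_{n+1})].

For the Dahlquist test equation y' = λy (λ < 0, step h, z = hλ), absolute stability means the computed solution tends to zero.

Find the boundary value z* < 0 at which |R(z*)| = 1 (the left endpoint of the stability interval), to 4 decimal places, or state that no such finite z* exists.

Test eqn y'=λy, z=hλ:
  y_{n+1} = y_n + z·[4/7·y_n + 3/7·y_{n+1}] ⇒ (1 − 3/7z)y_{n+1} = (1 + 4/7z)y_n
  so R(z) = (1 + 4/7z)/(1 − 3/7z).

Solve |R(x)|<1 on ℝ⁻.
x=-1.32: |R|=0.1569
R=−1: 1+4/7x = −1+3/7x ⇒ -1/7x=2 ⇒ x=2/(-1/7)=-14.0000
Confirm numerically:
  x=-9.941: |R|=0.88977 <1
  x=-8.967: |R|=0.85154 <1
  x=-6.577: |R|=0.72231 <1
  x=-14.428: |R|=1.00851 >1
  x=-14.219: |R|=1.00441 >1
  x=-14.174: |R|=1.00351 >1
So |R|<1 on (-14.0000, 0).

left endpoint -14.0000.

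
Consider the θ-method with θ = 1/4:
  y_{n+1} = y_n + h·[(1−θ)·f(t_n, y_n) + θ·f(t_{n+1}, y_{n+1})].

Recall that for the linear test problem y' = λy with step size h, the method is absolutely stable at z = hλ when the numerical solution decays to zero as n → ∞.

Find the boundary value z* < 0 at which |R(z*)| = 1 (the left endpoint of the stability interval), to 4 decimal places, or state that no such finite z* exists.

On y'=λy, z=hλ:
  y_{n+1} = y_n + z·[3/4·y_n + 1/4·y_{n+1}] ⇒ (1 − 1/4z)y_{n+1} = (1 + 3/4z)y_n
  ⇒ R(z) = (1 + 3/4z)/(1 − 1/4z).

Find x<0 with |R(x)|<1.
x=-0.83: |R|=0.3126
R=−1: 1+3/4x = −1+1/4x ⇒ -1/2x=2 ⇒ x=2/(-1/2)=-4.0000
Confirm numerically:
  x=-3.311: |R|=0.81152 <1
  x=-2.546: |R|=0.55576 <1
  x=-1.859: |R|=0.26916 <1
  x=-4.486: |R|=1.11454 >1
  x=-4.133: |R|=1.03271 >1
So |R|<1 on (-4.0000, 0).

z* = -4.0000.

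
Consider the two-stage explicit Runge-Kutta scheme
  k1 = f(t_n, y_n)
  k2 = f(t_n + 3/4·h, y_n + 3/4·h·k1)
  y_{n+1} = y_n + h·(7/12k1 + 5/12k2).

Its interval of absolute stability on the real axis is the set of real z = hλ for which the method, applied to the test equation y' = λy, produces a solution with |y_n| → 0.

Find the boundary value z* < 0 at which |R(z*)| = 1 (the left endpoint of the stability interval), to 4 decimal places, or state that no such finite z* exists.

left endpoint -3.2000.

Set f=λy, z=hλ:
  k1=λy_n ⇒ h·k1=z·y_n;  k2=λ(1+3/4z)y_n ⇒ h·k2=z(1+3/4z)y_n
  y_{n+1}/y_n = 1 + 7/12z + 5/12z(1+3/4z) = 1 + z + 5/16z²
  R(z) = 1 + z + 5/16z².

Boundary: |R(x)|=1, x<0.
x=-0.81: |R|=0.3950
R=1: x+5/16x²=0 ⇒ x=−16/5=-3.2000; min R=1−1/(4·5/16)=0.2000>−1
Confirm numerically:
  x=-2.657: |R|=0.54914 <1
  x=-2.248: |R|=0.33122 <1
  x=-1.339: |R|=0.22129 <1
  x=-3.787: |R|=1.69468 >1
  x=-3.603: |R|=1.45375 >1
  x=-3.352: |R|=1.15922 >1
So |R|<1 on (-3.2000, 0).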